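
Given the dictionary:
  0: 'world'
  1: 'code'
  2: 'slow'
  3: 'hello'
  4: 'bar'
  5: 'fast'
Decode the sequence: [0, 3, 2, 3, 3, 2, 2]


Look up each index in the dictionary:
  0 -> 'world'
  3 -> 'hello'
  2 -> 'slow'
  3 -> 'hello'
  3 -> 'hello'
  2 -> 'slow'
  2 -> 'slow'

Decoded: "world hello slow hello hello slow slow"


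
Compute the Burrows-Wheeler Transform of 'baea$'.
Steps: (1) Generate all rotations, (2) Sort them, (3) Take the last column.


Rotations (sorted):
  0: $baea -> last char: a
  1: a$bae -> last char: e
  2: aea$b -> last char: b
  3: baea$ -> last char: $
  4: ea$ba -> last char: a


BWT = aeb$a


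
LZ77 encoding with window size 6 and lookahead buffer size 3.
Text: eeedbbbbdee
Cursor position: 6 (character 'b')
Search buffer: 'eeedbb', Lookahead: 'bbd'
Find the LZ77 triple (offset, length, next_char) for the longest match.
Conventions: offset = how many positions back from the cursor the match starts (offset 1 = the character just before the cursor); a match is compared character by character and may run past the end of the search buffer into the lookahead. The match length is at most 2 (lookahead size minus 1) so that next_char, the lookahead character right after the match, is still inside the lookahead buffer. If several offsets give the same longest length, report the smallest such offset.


Try each offset into the search buffer:
  offset=1 (pos 5, char 'b'): match length 2
  offset=2 (pos 4, char 'b'): match length 2
  offset=3 (pos 3, char 'd'): match length 0
  offset=4 (pos 2, char 'e'): match length 0
  offset=5 (pos 1, char 'e'): match length 0
  offset=6 (pos 0, char 'e'): match length 0
Longest match has length 2, found at offsets 1, 2; take the smallest, offset 1.
next_char = character at position 6 + 2 = 8 -> 'd'

Best match: offset=1, length=2 (matching 'bb' starting at position 5)
LZ77 triple: (1, 2, 'd')


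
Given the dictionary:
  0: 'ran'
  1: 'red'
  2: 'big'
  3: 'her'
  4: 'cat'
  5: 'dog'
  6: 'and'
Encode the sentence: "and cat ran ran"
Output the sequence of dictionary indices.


Look up each word in the dictionary:
  'and' -> 6
  'cat' -> 4
  'ran' -> 0
  'ran' -> 0

Encoded: [6, 4, 0, 0]


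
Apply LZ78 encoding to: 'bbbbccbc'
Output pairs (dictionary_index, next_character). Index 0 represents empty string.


LZ78 encoding steps:
Dictionary: {0: ''}
Step 1: w='' (idx 0), next='b' -> output (0, 'b'), add 'b' as idx 1
Step 2: w='b' (idx 1), next='b' -> output (1, 'b'), add 'bb' as idx 2
Step 3: w='b' (idx 1), next='c' -> output (1, 'c'), add 'bc' as idx 3
Step 4: w='' (idx 0), next='c' -> output (0, 'c'), add 'c' as idx 4
Step 5: w='bc' (idx 3), end of input -> output (3, '')


Encoded: [(0, 'b'), (1, 'b'), (1, 'c'), (0, 'c'), (3, '')]


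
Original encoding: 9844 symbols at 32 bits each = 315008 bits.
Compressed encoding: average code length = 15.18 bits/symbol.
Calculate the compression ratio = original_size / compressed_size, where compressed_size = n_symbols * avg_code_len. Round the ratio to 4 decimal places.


original_size = n_symbols * orig_bits = 9844 * 32 = 315008 bits
compressed_size = n_symbols * avg_code_len = 9844 * 15.18 = 149431.92 bits
ratio = original_size / compressed_size = 315008 / 149431.92 = 2.108

Compression ratio = 2.108


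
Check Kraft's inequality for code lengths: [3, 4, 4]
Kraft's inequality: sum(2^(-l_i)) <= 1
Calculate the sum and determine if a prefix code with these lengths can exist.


Sum = 2^(-3) + 2^(-4) + 2^(-4)
    = 0.125 + 0.0625 + 0.0625
    = 4/16 = 0.25
Since 0.25 <= 1, Kraft's inequality IS satisfied.
A prefix code with these lengths CAN exist.

Kraft sum = 0.25. Satisfied.


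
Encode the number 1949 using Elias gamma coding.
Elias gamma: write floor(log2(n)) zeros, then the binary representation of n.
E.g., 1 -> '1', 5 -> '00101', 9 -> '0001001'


num_bits = floor(log2(1949)) + 1 = 11
leading_zeros = num_bits - 1 = 10
binary(1949) = 11110011101

Elias gamma(1949) = '0000000000' + '11110011101' = 000000000011110011101 (21 bits)


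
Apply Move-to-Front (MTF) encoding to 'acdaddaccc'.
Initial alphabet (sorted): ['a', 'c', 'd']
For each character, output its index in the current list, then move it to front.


MTF encoding:
'a': index 0 in ['a', 'c', 'd'] -> ['a', 'c', 'd']
'c': index 1 in ['a', 'c', 'd'] -> ['c', 'a', 'd']
'd': index 2 in ['c', 'a', 'd'] -> ['d', 'c', 'a']
'a': index 2 in ['d', 'c', 'a'] -> ['a', 'd', 'c']
'd': index 1 in ['a', 'd', 'c'] -> ['d', 'a', 'c']
'd': index 0 in ['d', 'a', 'c'] -> ['d', 'a', 'c']
'a': index 1 in ['d', 'a', 'c'] -> ['a', 'd', 'c']
'c': index 2 in ['a', 'd', 'c'] -> ['c', 'a', 'd']
'c': index 0 in ['c', 'a', 'd'] -> ['c', 'a', 'd']
'c': index 0 in ['c', 'a', 'd'] -> ['c', 'a', 'd']


Output: [0, 1, 2, 2, 1, 0, 1, 2, 0, 0]


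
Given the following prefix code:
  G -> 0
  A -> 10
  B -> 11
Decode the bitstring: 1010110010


Decoding step by step:
Bits 10 -> A
Bits 10 -> A
Bits 11 -> B
Bits 0 -> G
Bits 0 -> G
Bits 10 -> A


Decoded message: AABGGA


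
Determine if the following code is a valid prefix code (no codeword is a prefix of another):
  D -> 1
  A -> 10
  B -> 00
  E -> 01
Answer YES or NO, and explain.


Checking each pair (does one codeword prefix another?):
  D='1' vs A='10': prefix -- VIOLATION

NO -- this is NOT a valid prefix code. D (1) is a prefix of A (10).


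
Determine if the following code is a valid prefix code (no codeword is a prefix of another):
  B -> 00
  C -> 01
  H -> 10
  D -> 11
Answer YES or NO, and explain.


Checking each pair (does one codeword prefix another?):
  B='00' vs C='01': no prefix
  B='00' vs H='10': no prefix
  B='00' vs D='11': no prefix
  C='01' vs B='00': no prefix
  C='01' vs H='10': no prefix
  C='01' vs D='11': no prefix
  H='10' vs B='00': no prefix
  H='10' vs C='01': no prefix
  H='10' vs D='11': no prefix
  D='11' vs B='00': no prefix
  D='11' vs C='01': no prefix
  D='11' vs H='10': no prefix
No violation found over all pairs.

YES -- this is a valid prefix code. No codeword is a prefix of any other codeword.


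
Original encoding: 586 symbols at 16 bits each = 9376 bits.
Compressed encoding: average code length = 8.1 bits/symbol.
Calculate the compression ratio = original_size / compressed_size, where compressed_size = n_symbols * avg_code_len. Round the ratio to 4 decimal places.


original_size = n_symbols * orig_bits = 586 * 16 = 9376 bits
compressed_size = n_symbols * avg_code_len = 586 * 8.1 = 4746.6 bits
ratio = original_size / compressed_size = 9376 / 4746.6 = 1.9753

Compression ratio = 1.9753


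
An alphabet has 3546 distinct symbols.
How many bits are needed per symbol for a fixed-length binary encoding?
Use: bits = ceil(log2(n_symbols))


log2(3546) = 11.792
Bracket: 2^11 = 2048 < 3546 <= 2^12 = 4096
So ceil(log2(3546)) = 12

bits = ceil(log2(3546)) = ceil(11.792) = 12 bits


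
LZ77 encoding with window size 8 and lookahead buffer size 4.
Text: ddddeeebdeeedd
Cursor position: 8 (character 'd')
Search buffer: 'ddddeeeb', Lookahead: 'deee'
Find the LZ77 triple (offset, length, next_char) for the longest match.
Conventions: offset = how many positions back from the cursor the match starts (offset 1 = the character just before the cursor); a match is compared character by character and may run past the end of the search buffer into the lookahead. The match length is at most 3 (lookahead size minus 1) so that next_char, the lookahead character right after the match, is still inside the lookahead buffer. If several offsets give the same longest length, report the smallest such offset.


Try each offset into the search buffer:
  offset=1 (pos 7, char 'b'): match length 0
  offset=2 (pos 6, char 'e'): match length 0
  offset=3 (pos 5, char 'e'): match length 0
  offset=4 (pos 4, char 'e'): match length 0
  offset=5 (pos 3, char 'd'): match length 3
  offset=6 (pos 2, char 'd'): match length 1
  offset=7 (pos 1, char 'd'): match length 1
  offset=8 (pos 0, char 'd'): match length 1
Longest match has length 3 at offset 5.
next_char = character at position 8 + 3 = 11 -> 'e'

Best match: offset=5, length=3 (matching 'dee' starting at position 3)
LZ77 triple: (5, 3, 'e')


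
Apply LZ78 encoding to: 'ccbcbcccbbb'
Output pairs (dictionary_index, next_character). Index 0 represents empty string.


LZ78 encoding steps:
Dictionary: {0: ''}
Step 1: w='' (idx 0), next='c' -> output (0, 'c'), add 'c' as idx 1
Step 2: w='c' (idx 1), next='b' -> output (1, 'b'), add 'cb' as idx 2
Step 3: w='cb' (idx 2), next='c' -> output (2, 'c'), add 'cbc' as idx 3
Step 4: w='c' (idx 1), next='c' -> output (1, 'c'), add 'cc' as idx 4
Step 5: w='' (idx 0), next='b' -> output (0, 'b'), add 'b' as idx 5
Step 6: w='b' (idx 5), next='b' -> output (5, 'b'), add 'bb' as idx 6


Encoded: [(0, 'c'), (1, 'b'), (2, 'c'), (1, 'c'), (0, 'b'), (5, 'b')]


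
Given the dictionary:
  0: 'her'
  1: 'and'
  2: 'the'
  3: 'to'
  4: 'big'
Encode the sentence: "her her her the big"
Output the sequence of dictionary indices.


Look up each word in the dictionary:
  'her' -> 0
  'her' -> 0
  'her' -> 0
  'the' -> 2
  'big' -> 4

Encoded: [0, 0, 0, 2, 4]


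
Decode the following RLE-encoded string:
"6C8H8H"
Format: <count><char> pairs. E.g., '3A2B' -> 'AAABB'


Expanding each <count><char> pair:
  6C -> 'CCCCCC'
  8H -> 'HHHHHHHH'
  8H -> 'HHHHHHHH'

Decoded = CCCCCCHHHHHHHHHHHHHHHH


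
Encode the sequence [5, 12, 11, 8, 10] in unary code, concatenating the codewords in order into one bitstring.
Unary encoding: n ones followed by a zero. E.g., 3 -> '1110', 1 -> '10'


Encode each number as n ones followed by a terminating 0:
  5 -> 111110 (6 bits)
  12 -> 1111111111110 (13 bits)
  11 -> 111111111110 (12 bits)
  8 -> 111111110 (9 bits)
  10 -> 11111111110 (11 bits)
Total length = 6 + 13 + 12 + 9 + 11 = 51 bits.

Unary([5, 12, 11, 8, 10]) = 111110111111111111011111111111011111111011111111110 (51 bits)


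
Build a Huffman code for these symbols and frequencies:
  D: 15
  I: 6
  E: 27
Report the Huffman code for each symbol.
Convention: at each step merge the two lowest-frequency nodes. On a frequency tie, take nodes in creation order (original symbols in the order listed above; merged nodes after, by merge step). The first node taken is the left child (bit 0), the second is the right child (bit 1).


Huffman tree construction:
Step 1: Merge I(6) + D(15) = 21
Step 2: Merge (I+D)(21) + E(27) = 48
Read each symbol's code off the tree from the root (left child = 0, right child = 1).

Codes:
  D: 01 (length 2)
  I: 00 (length 2)
  E: 1 (length 1)
Average code length: 69/48 = 1.4375 bits/symbol


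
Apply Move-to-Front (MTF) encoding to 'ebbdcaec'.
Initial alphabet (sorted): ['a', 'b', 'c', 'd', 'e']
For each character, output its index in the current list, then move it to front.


MTF encoding:
'e': index 4 in ['a', 'b', 'c', 'd', 'e'] -> ['e', 'a', 'b', 'c', 'd']
'b': index 2 in ['e', 'a', 'b', 'c', 'd'] -> ['b', 'e', 'a', 'c', 'd']
'b': index 0 in ['b', 'e', 'a', 'c', 'd'] -> ['b', 'e', 'a', 'c', 'd']
'd': index 4 in ['b', 'e', 'a', 'c', 'd'] -> ['d', 'b', 'e', 'a', 'c']
'c': index 4 in ['d', 'b', 'e', 'a', 'c'] -> ['c', 'd', 'b', 'e', 'a']
'a': index 4 in ['c', 'd', 'b', 'e', 'a'] -> ['a', 'c', 'd', 'b', 'e']
'e': index 4 in ['a', 'c', 'd', 'b', 'e'] -> ['e', 'a', 'c', 'd', 'b']
'c': index 2 in ['e', 'a', 'c', 'd', 'b'] -> ['c', 'e', 'a', 'd', 'b']


Output: [4, 2, 0, 4, 4, 4, 4, 2]


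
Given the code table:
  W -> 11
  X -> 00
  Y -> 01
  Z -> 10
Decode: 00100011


Decoding:
00 -> X
10 -> Z
00 -> X
11 -> W


Result: XZXW


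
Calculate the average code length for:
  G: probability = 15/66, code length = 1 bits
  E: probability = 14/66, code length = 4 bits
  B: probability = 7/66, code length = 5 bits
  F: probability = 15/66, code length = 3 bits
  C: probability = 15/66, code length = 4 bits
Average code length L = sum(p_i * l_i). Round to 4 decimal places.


Weighted contributions p_i * l_i:
  G: (15/66) * 1 = 15/66
  E: (14/66) * 4 = 56/66
  B: (7/66) * 5 = 35/66
  F: (15/66) * 3 = 45/66
  C: (15/66) * 4 = 60/66
Sum = (15 + 56 + 35 + 45 + 60)/66 = 211/66

L = 211/66 = 3.1970 bits/symbol


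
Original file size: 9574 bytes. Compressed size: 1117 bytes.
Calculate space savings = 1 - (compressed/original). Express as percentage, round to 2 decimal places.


ratio = compressed/original = 1117/9574 = 0.11667
savings = 1 - ratio = 1 - 0.11667 = 0.88333
as a percentage: 0.88333 * 100 = 88.33%

Space savings = 1 - 1117/9574 = 88.33%


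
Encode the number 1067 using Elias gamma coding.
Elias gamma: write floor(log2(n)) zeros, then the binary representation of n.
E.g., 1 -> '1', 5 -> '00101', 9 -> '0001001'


num_bits = floor(log2(1067)) + 1 = 11
leading_zeros = num_bits - 1 = 10
binary(1067) = 10000101011

Elias gamma(1067) = '0000000000' + '10000101011' = 000000000010000101011 (21 bits)


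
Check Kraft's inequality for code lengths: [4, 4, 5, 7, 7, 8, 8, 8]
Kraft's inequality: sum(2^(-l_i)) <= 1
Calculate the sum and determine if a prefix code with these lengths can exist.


Sum = 2^(-4) + 2^(-4) + 2^(-5) + 2^(-7) + 2^(-7) + 2^(-8) + 2^(-8) + 2^(-8)
    = 0.0625 + 0.0625 + 0.03125 + 0.0078125 + 0.0078125 + 0.00390625 + 0.00390625 + 0.00390625
    = 47/256 = 0.18359375
Since 0.18359375 <= 1, Kraft's inequality IS satisfied.
A prefix code with these lengths CAN exist.

Kraft sum = 0.18359375. Satisfied.


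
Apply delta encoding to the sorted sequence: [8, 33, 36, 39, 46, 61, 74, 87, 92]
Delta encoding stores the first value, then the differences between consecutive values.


First value: 8
Deltas:
  33 - 8 = 25
  36 - 33 = 3
  39 - 36 = 3
  46 - 39 = 7
  61 - 46 = 15
  74 - 61 = 13
  87 - 74 = 13
  92 - 87 = 5


Delta encoded: [8, 25, 3, 3, 7, 15, 13, 13, 5]


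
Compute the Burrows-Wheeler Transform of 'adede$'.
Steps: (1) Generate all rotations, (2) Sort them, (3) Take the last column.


Rotations (sorted):
  0: $adede -> last char: e
  1: adede$ -> last char: $
  2: de$ade -> last char: e
  3: dede$a -> last char: a
  4: e$aded -> last char: d
  5: ede$ad -> last char: d


BWT = e$eadd


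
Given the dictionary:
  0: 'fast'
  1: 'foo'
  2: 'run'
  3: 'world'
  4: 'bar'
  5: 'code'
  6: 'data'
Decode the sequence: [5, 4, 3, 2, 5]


Look up each index in the dictionary:
  5 -> 'code'
  4 -> 'bar'
  3 -> 'world'
  2 -> 'run'
  5 -> 'code'

Decoded: "code bar world run code"


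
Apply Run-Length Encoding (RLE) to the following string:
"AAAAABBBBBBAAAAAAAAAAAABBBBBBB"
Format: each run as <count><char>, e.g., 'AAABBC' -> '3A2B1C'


Scanning runs left to right:
  i=0: run of 'A' x 5 -> '5A'
  i=5: run of 'B' x 6 -> '6B'
  i=11: run of 'A' x 12 -> '12A'
  i=23: run of 'B' x 7 -> '7B'

RLE = 5A6B12A7B


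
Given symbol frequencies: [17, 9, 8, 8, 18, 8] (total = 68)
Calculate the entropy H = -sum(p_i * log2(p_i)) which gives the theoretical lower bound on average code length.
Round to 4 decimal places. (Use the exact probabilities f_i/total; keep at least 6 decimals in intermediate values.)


Per-symbol terms -p_i * log2(p_i) with p_i = f_i/68:
  p = 17/68 = 0.250000: log2(p) = -2.000000, -p*log2(p) = 0.500000
  p = 9/68 = 0.132353: log2(p) = -2.917538, -p*log2(p) = 0.386145
  p = 8/68 = 0.117647: log2(p) = -3.087463, -p*log2(p) = 0.363231
  p = 8/68 = 0.117647: log2(p) = -3.087463, -p*log2(p) = 0.363231
  p = 18/68 = 0.264706: log2(p) = -1.917538, -p*log2(p) = 0.507584
  p = 8/68 = 0.117647: log2(p) = -3.087463, -p*log2(p) = 0.363231
H = 0.500000 + 0.386145 + 0.363231 + 0.363231 + 0.507584 + 0.363231 = 2.483422

H = 2.4834 bits/symbol


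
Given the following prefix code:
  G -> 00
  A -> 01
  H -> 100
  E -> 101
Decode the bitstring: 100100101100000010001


Decoding step by step:
Bits 100 -> H
Bits 100 -> H
Bits 101 -> E
Bits 100 -> H
Bits 00 -> G
Bits 00 -> G
Bits 100 -> H
Bits 01 -> A


Decoded message: HHEHGGHA


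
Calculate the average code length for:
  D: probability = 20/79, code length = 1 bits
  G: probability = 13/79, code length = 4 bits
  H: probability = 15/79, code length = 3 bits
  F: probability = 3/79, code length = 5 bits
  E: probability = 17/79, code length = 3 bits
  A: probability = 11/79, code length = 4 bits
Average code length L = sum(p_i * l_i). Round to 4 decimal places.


Weighted contributions p_i * l_i:
  D: (20/79) * 1 = 20/79
  G: (13/79) * 4 = 52/79
  H: (15/79) * 3 = 45/79
  F: (3/79) * 5 = 15/79
  E: (17/79) * 3 = 51/79
  A: (11/79) * 4 = 44/79
Sum = (20 + 52 + 45 + 15 + 51 + 44)/79 = 227/79

L = 227/79 = 2.8734 bits/symbol


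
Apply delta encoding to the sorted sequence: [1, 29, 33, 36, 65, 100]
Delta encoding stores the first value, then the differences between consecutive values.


First value: 1
Deltas:
  29 - 1 = 28
  33 - 29 = 4
  36 - 33 = 3
  65 - 36 = 29
  100 - 65 = 35


Delta encoded: [1, 28, 4, 3, 29, 35]


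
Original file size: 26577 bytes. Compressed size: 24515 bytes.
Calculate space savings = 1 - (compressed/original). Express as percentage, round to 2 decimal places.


ratio = compressed/original = 24515/26577 = 0.922414
savings = 1 - ratio = 1 - 0.922414 = 0.077586
as a percentage: 0.077586 * 100 = 7.76%

Space savings = 1 - 24515/26577 = 7.76%


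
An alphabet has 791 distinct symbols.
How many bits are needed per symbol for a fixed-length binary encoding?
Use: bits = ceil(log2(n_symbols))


log2(791) = 9.6275
Bracket: 2^9 = 512 < 791 <= 2^10 = 1024
So ceil(log2(791)) = 10

bits = ceil(log2(791)) = ceil(9.6275) = 10 bits


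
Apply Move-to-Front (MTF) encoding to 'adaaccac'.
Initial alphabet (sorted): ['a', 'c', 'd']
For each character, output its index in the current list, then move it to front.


MTF encoding:
'a': index 0 in ['a', 'c', 'd'] -> ['a', 'c', 'd']
'd': index 2 in ['a', 'c', 'd'] -> ['d', 'a', 'c']
'a': index 1 in ['d', 'a', 'c'] -> ['a', 'd', 'c']
'a': index 0 in ['a', 'd', 'c'] -> ['a', 'd', 'c']
'c': index 2 in ['a', 'd', 'c'] -> ['c', 'a', 'd']
'c': index 0 in ['c', 'a', 'd'] -> ['c', 'a', 'd']
'a': index 1 in ['c', 'a', 'd'] -> ['a', 'c', 'd']
'c': index 1 in ['a', 'c', 'd'] -> ['c', 'a', 'd']


Output: [0, 2, 1, 0, 2, 0, 1, 1]


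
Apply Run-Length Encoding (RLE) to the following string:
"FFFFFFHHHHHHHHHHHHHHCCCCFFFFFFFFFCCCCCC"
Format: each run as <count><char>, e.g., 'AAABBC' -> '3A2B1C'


Scanning runs left to right:
  i=0: run of 'F' x 6 -> '6F'
  i=6: run of 'H' x 14 -> '14H'
  i=20: run of 'C' x 4 -> '4C'
  i=24: run of 'F' x 9 -> '9F'
  i=33: run of 'C' x 6 -> '6C'

RLE = 6F14H4C9F6C


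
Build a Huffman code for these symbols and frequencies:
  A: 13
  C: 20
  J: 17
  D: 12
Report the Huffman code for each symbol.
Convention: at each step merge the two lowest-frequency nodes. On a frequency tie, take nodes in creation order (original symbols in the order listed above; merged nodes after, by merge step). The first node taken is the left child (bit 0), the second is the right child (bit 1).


Huffman tree construction:
Step 1: Merge D(12) + A(13) = 25
Step 2: Merge J(17) + C(20) = 37
Step 3: Merge (D+A)(25) + (J+C)(37) = 62
Read each symbol's code off the tree from the root (left child = 0, right child = 1).

Codes:
  A: 01 (length 2)
  C: 11 (length 2)
  J: 10 (length 2)
  D: 00 (length 2)
Average code length: 124/62 = 2.0000 bits/symbol


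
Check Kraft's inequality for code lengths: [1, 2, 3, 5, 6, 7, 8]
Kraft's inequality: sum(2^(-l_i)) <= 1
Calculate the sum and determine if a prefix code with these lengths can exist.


Sum = 2^(-1) + 2^(-2) + 2^(-3) + 2^(-5) + 2^(-6) + 2^(-7) + 2^(-8)
    = 0.5 + 0.25 + 0.125 + 0.03125 + 0.015625 + 0.0078125 + 0.00390625
    = 239/256 = 0.93359375
Since 0.93359375 <= 1, Kraft's inequality IS satisfied.
A prefix code with these lengths CAN exist.

Kraft sum = 0.93359375. Satisfied.


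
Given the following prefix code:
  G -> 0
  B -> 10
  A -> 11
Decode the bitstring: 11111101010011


Decoding step by step:
Bits 11 -> A
Bits 11 -> A
Bits 11 -> A
Bits 0 -> G
Bits 10 -> B
Bits 10 -> B
Bits 0 -> G
Bits 11 -> A


Decoded message: AAAGBBGA


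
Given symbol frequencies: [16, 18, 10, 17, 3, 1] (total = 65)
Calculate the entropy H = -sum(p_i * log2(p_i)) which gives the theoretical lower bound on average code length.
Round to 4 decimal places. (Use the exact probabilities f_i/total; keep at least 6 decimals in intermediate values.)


Per-symbol terms -p_i * log2(p_i) with p_i = f_i/65:
  p = 16/65 = 0.246154: log2(p) = -2.022368, -p*log2(p) = 0.497814
  p = 18/65 = 0.276923: log2(p) = -1.852443, -p*log2(p) = 0.512984
  p = 10/65 = 0.153846: log2(p) = -2.700440, -p*log2(p) = 0.415452
  p = 17/65 = 0.261538: log2(p) = -1.934905, -p*log2(p) = 0.506052
  p = 3/65 = 0.046154: log2(p) = -4.437405, -p*log2(p) = 0.204803
  p = 1/65 = 0.015385: log2(p) = -6.022368, -p*log2(p) = 0.092652
H = 0.497814 + 0.512984 + 0.415452 + 0.506052 + 0.204803 + 0.092652 = 2.229757

H = 2.2298 bits/symbol


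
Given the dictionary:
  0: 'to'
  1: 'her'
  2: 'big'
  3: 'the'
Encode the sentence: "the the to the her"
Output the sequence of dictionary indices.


Look up each word in the dictionary:
  'the' -> 3
  'the' -> 3
  'to' -> 0
  'the' -> 3
  'her' -> 1

Encoded: [3, 3, 0, 3, 1]


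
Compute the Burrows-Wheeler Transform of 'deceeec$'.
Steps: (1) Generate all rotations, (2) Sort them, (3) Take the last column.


Rotations (sorted):
  0: $deceeec -> last char: c
  1: c$deceee -> last char: e
  2: ceeec$de -> last char: e
  3: deceeec$ -> last char: $
  4: ec$decee -> last char: e
  5: eceeec$d -> last char: d
  6: eec$dece -> last char: e
  7: eeec$dec -> last char: c


BWT = cee$edec


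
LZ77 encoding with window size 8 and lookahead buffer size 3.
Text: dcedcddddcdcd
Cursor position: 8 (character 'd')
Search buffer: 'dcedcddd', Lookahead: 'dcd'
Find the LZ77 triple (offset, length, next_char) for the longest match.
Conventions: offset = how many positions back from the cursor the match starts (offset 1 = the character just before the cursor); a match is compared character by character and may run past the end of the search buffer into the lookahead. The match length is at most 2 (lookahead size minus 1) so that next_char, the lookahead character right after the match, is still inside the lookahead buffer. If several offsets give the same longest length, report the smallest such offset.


Try each offset into the search buffer:
  offset=1 (pos 7, char 'd'): match length 1
  offset=2 (pos 6, char 'd'): match length 1
  offset=3 (pos 5, char 'd'): match length 1
  offset=4 (pos 4, char 'c'): match length 0
  offset=5 (pos 3, char 'd'): match length 2
  offset=6 (pos 2, char 'e'): match length 0
  offset=7 (pos 1, char 'c'): match length 0
  offset=8 (pos 0, char 'd'): match length 2
Longest match has length 2, found at offsets 5, 8; take the smallest, offset 5.
next_char = character at position 8 + 2 = 10 -> 'd'

Best match: offset=5, length=2 (matching 'dc' starting at position 3)
LZ77 triple: (5, 2, 'd')


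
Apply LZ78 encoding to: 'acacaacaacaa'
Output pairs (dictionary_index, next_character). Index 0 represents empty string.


LZ78 encoding steps:
Dictionary: {0: ''}
Step 1: w='' (idx 0), next='a' -> output (0, 'a'), add 'a' as idx 1
Step 2: w='' (idx 0), next='c' -> output (0, 'c'), add 'c' as idx 2
Step 3: w='a' (idx 1), next='c' -> output (1, 'c'), add 'ac' as idx 3
Step 4: w='a' (idx 1), next='a' -> output (1, 'a'), add 'aa' as idx 4
Step 5: w='c' (idx 2), next='a' -> output (2, 'a'), add 'ca' as idx 5
Step 6: w='ac' (idx 3), next='a' -> output (3, 'a'), add 'aca' as idx 6
Step 7: w='a' (idx 1), end of input -> output (1, '')


Encoded: [(0, 'a'), (0, 'c'), (1, 'c'), (1, 'a'), (2, 'a'), (3, 'a'), (1, '')]


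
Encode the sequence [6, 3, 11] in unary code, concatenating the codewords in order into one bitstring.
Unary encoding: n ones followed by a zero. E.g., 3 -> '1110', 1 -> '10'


Encode each number as n ones followed by a terminating 0:
  6 -> 1111110 (7 bits)
  3 -> 1110 (4 bits)
  11 -> 111111111110 (12 bits)
Total length = 7 + 4 + 12 = 23 bits.

Unary([6, 3, 11]) = 11111101110111111111110 (23 bits)


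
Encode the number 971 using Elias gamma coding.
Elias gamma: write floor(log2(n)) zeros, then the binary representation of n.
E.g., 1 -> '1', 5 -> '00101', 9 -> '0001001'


num_bits = floor(log2(971)) + 1 = 10
leading_zeros = num_bits - 1 = 9
binary(971) = 1111001011

Elias gamma(971) = '000000000' + '1111001011' = 0000000001111001011 (19 bits)


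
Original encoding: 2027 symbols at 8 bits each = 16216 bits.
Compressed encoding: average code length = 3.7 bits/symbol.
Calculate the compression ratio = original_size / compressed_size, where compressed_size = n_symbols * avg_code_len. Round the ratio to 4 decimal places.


original_size = n_symbols * orig_bits = 2027 * 8 = 16216 bits
compressed_size = n_symbols * avg_code_len = 2027 * 3.7 = 7499.9 bits
ratio = original_size / compressed_size = 16216 / 7499.9 = 2.1622

Compression ratio = 2.1622


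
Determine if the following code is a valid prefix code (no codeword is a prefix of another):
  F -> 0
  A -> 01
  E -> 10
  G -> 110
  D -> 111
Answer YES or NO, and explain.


Checking each pair (does one codeword prefix another?):
  F='0' vs A='01': prefix -- VIOLATION

NO -- this is NOT a valid prefix code. F (0) is a prefix of A (01).


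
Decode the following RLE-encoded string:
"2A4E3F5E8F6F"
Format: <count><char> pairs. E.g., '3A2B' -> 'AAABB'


Expanding each <count><char> pair:
  2A -> 'AA'
  4E -> 'EEEE'
  3F -> 'FFF'
  5E -> 'EEEEE'
  8F -> 'FFFFFFFF'
  6F -> 'FFFFFF'

Decoded = AAEEEEFFFEEEEEFFFFFFFFFFFFFF


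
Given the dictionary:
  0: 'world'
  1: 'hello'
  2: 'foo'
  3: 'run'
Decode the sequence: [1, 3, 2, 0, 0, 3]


Look up each index in the dictionary:
  1 -> 'hello'
  3 -> 'run'
  2 -> 'foo'
  0 -> 'world'
  0 -> 'world'
  3 -> 'run'

Decoded: "hello run foo world world run"


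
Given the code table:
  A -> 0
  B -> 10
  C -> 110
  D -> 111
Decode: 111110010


Decoding:
111 -> D
110 -> C
0 -> A
10 -> B


Result: DCAB


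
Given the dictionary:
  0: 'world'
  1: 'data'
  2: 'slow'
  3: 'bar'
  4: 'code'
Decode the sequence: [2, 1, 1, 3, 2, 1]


Look up each index in the dictionary:
  2 -> 'slow'
  1 -> 'data'
  1 -> 'data'
  3 -> 'bar'
  2 -> 'slow'
  1 -> 'data'

Decoded: "slow data data bar slow data"


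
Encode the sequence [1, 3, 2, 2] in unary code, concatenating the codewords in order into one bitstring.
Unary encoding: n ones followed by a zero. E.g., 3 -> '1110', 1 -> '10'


Encode each number as n ones followed by a terminating 0:
  1 -> 10 (2 bits)
  3 -> 1110 (4 bits)
  2 -> 110 (3 bits)
  2 -> 110 (3 bits)
Total length = 2 + 4 + 3 + 3 = 12 bits.

Unary([1, 3, 2, 2]) = 101110110110 (12 bits)


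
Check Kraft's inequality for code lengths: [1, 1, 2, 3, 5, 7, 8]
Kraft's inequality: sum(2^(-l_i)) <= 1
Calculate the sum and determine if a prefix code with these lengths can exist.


Sum = 2^(-1) + 2^(-1) + 2^(-2) + 2^(-3) + 2^(-5) + 2^(-7) + 2^(-8)
    = 0.5 + 0.5 + 0.25 + 0.125 + 0.03125 + 0.0078125 + 0.00390625
    = 363/256 = 1.41796875
Since 1.41796875 > 1, Kraft's inequality is NOT satisfied.
A prefix code with these lengths CANNOT exist.

Kraft sum = 1.41796875. Not satisfied.


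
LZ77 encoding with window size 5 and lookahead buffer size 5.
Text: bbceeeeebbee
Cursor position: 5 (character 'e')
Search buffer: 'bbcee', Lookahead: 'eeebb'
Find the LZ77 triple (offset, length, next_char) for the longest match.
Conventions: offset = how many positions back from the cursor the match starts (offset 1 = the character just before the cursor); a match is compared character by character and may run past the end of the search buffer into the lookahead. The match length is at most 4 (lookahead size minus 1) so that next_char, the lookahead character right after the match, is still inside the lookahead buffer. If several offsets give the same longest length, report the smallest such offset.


Try each offset into the search buffer:
  offset=1 (pos 4, char 'e'): match length 3
  offset=2 (pos 3, char 'e'): match length 3
  offset=3 (pos 2, char 'c'): match length 0
  offset=4 (pos 1, char 'b'): match length 0
  offset=5 (pos 0, char 'b'): match length 0
Longest match has length 3, found at offsets 1, 2; take the smallest, offset 1.
next_char = character at position 5 + 3 = 8 -> 'b'

Best match: offset=1, length=3 (matching 'eee' starting at position 4)
LZ77 triple: (1, 3, 'b')


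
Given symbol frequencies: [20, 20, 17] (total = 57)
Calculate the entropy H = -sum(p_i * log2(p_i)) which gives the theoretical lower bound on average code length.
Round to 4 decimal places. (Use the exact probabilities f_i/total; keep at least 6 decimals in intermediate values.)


Per-symbol terms -p_i * log2(p_i) with p_i = f_i/57:
  p = 20/57 = 0.350877: log2(p) = -1.510962, -p*log2(p) = 0.530162
  p = 20/57 = 0.350877: log2(p) = -1.510962, -p*log2(p) = 0.530162
  p = 17/57 = 0.298246: log2(p) = -1.745427, -p*log2(p) = 0.520566
H = 0.530162 + 0.530162 + 0.520566 = 1.580890

H = 1.5809 bits/symbol


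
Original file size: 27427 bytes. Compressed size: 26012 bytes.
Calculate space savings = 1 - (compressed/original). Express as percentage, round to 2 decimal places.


ratio = compressed/original = 26012/27427 = 0.948409
savings = 1 - ratio = 1 - 0.948409 = 0.051591
as a percentage: 0.051591 * 100 = 5.16%

Space savings = 1 - 26012/27427 = 5.16%


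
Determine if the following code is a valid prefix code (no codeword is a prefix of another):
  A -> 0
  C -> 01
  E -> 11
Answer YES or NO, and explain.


Checking each pair (does one codeword prefix another?):
  A='0' vs C='01': prefix -- VIOLATION

NO -- this is NOT a valid prefix code. A (0) is a prefix of C (01).


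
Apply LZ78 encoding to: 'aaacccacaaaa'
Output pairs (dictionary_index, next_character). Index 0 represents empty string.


LZ78 encoding steps:
Dictionary: {0: ''}
Step 1: w='' (idx 0), next='a' -> output (0, 'a'), add 'a' as idx 1
Step 2: w='a' (idx 1), next='a' -> output (1, 'a'), add 'aa' as idx 2
Step 3: w='' (idx 0), next='c' -> output (0, 'c'), add 'c' as idx 3
Step 4: w='c' (idx 3), next='c' -> output (3, 'c'), add 'cc' as idx 4
Step 5: w='a' (idx 1), next='c' -> output (1, 'c'), add 'ac' as idx 5
Step 6: w='aa' (idx 2), next='a' -> output (2, 'a'), add 'aaa' as idx 6
Step 7: w='a' (idx 1), end of input -> output (1, '')


Encoded: [(0, 'a'), (1, 'a'), (0, 'c'), (3, 'c'), (1, 'c'), (2, 'a'), (1, '')]


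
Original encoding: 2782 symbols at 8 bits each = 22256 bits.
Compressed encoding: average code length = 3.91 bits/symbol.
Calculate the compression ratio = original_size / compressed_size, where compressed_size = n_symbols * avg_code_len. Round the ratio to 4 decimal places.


original_size = n_symbols * orig_bits = 2782 * 8 = 22256 bits
compressed_size = n_symbols * avg_code_len = 2782 * 3.91 = 10877.62 bits
ratio = original_size / compressed_size = 22256 / 10877.62 = 2.046

Compression ratio = 2.046


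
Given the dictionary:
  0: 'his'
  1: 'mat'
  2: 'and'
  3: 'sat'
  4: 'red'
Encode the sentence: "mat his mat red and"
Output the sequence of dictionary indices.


Look up each word in the dictionary:
  'mat' -> 1
  'his' -> 0
  'mat' -> 1
  'red' -> 4
  'and' -> 2

Encoded: [1, 0, 1, 4, 2]


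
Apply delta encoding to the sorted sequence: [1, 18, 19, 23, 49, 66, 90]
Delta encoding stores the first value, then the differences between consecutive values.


First value: 1
Deltas:
  18 - 1 = 17
  19 - 18 = 1
  23 - 19 = 4
  49 - 23 = 26
  66 - 49 = 17
  90 - 66 = 24


Delta encoded: [1, 17, 1, 4, 26, 17, 24]


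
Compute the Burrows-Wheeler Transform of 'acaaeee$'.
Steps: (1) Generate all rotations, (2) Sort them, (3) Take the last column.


Rotations (sorted):
  0: $acaaeee -> last char: e
  1: aaeee$ac -> last char: c
  2: acaaeee$ -> last char: $
  3: aeee$aca -> last char: a
  4: caaeee$a -> last char: a
  5: e$acaaee -> last char: e
  6: ee$acaae -> last char: e
  7: eee$acaa -> last char: a


BWT = ec$aaeea


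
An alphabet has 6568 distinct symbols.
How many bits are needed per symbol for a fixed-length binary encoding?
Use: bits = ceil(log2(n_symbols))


log2(6568) = 12.6812
Bracket: 2^12 = 4096 < 6568 <= 2^13 = 8192
So ceil(log2(6568)) = 13

bits = ceil(log2(6568)) = ceil(12.6812) = 13 bits


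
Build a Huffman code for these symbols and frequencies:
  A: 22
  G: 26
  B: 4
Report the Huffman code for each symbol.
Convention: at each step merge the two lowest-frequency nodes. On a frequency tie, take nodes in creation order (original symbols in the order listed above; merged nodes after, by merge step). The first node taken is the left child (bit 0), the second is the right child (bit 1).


Huffman tree construction:
Step 1: Merge B(4) + A(22) = 26
Step 2: Merge G(26) + (B+A)(26) = 52
Read each symbol's code off the tree from the root (left child = 0, right child = 1).

Codes:
  A: 11 (length 2)
  G: 0 (length 1)
  B: 10 (length 2)
Average code length: 78/52 = 1.5000 bits/symbol


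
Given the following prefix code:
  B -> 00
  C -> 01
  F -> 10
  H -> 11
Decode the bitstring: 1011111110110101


Decoding step by step:
Bits 10 -> F
Bits 11 -> H
Bits 11 -> H
Bits 11 -> H
Bits 10 -> F
Bits 11 -> H
Bits 01 -> C
Bits 01 -> C


Decoded message: FHHHFHCC


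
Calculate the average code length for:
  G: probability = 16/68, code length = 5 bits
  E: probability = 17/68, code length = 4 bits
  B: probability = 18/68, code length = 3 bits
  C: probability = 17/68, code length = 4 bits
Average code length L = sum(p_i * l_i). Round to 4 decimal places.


Weighted contributions p_i * l_i:
  G: (16/68) * 5 = 80/68
  E: (17/68) * 4 = 68/68
  B: (18/68) * 3 = 54/68
  C: (17/68) * 4 = 68/68
Sum = (80 + 68 + 54 + 68)/68 = 270/68

L = 270/68 = 3.9706 bits/symbol


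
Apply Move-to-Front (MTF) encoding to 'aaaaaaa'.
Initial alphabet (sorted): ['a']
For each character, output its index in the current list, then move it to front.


MTF encoding:
'a': index 0 in ['a'] -> ['a']
'a': index 0 in ['a'] -> ['a']
'a': index 0 in ['a'] -> ['a']
'a': index 0 in ['a'] -> ['a']
'a': index 0 in ['a'] -> ['a']
'a': index 0 in ['a'] -> ['a']
'a': index 0 in ['a'] -> ['a']


Output: [0, 0, 0, 0, 0, 0, 0]


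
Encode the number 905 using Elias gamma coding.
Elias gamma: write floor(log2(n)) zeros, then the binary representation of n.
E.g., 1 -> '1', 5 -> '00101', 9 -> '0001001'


num_bits = floor(log2(905)) + 1 = 10
leading_zeros = num_bits - 1 = 9
binary(905) = 1110001001

Elias gamma(905) = '000000000' + '1110001001' = 0000000001110001001 (19 bits)


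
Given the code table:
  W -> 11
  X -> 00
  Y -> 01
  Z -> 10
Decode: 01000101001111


Decoding:
01 -> Y
00 -> X
01 -> Y
01 -> Y
00 -> X
11 -> W
11 -> W


Result: YXYYXWW


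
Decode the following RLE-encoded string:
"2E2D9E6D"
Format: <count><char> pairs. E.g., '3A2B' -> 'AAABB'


Expanding each <count><char> pair:
  2E -> 'EE'
  2D -> 'DD'
  9E -> 'EEEEEEEEE'
  6D -> 'DDDDDD'

Decoded = EEDDEEEEEEEEEDDDDDD


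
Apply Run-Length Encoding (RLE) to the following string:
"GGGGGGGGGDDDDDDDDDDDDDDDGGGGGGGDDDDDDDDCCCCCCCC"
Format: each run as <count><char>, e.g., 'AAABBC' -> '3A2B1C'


Scanning runs left to right:
  i=0: run of 'G' x 9 -> '9G'
  i=9: run of 'D' x 15 -> '15D'
  i=24: run of 'G' x 7 -> '7G'
  i=31: run of 'D' x 8 -> '8D'
  i=39: run of 'C' x 8 -> '8C'

RLE = 9G15D7G8D8C


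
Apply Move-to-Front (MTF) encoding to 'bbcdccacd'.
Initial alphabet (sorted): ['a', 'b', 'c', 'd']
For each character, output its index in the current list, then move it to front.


MTF encoding:
'b': index 1 in ['a', 'b', 'c', 'd'] -> ['b', 'a', 'c', 'd']
'b': index 0 in ['b', 'a', 'c', 'd'] -> ['b', 'a', 'c', 'd']
'c': index 2 in ['b', 'a', 'c', 'd'] -> ['c', 'b', 'a', 'd']
'd': index 3 in ['c', 'b', 'a', 'd'] -> ['d', 'c', 'b', 'a']
'c': index 1 in ['d', 'c', 'b', 'a'] -> ['c', 'd', 'b', 'a']
'c': index 0 in ['c', 'd', 'b', 'a'] -> ['c', 'd', 'b', 'a']
'a': index 3 in ['c', 'd', 'b', 'a'] -> ['a', 'c', 'd', 'b']
'c': index 1 in ['a', 'c', 'd', 'b'] -> ['c', 'a', 'd', 'b']
'd': index 2 in ['c', 'a', 'd', 'b'] -> ['d', 'c', 'a', 'b']


Output: [1, 0, 2, 3, 1, 0, 3, 1, 2]


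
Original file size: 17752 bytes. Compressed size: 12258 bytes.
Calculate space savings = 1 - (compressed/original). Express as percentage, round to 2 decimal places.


ratio = compressed/original = 12258/17752 = 0.690514
savings = 1 - ratio = 1 - 0.690514 = 0.309486
as a percentage: 0.309486 * 100 = 30.95%

Space savings = 1 - 12258/17752 = 30.95%


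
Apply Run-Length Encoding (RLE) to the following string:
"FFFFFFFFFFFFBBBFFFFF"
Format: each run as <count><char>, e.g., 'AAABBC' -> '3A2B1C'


Scanning runs left to right:
  i=0: run of 'F' x 12 -> '12F'
  i=12: run of 'B' x 3 -> '3B'
  i=15: run of 'F' x 5 -> '5F'

RLE = 12F3B5F


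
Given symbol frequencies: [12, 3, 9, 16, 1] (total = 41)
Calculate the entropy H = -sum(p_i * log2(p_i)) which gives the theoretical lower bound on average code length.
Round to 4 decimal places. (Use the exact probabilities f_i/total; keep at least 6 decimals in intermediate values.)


Per-symbol terms -p_i * log2(p_i) with p_i = f_i/41:
  p = 12/41 = 0.292683: log2(p) = -1.772590, -p*log2(p) = 0.518807
  p = 3/41 = 0.073171: log2(p) = -3.772590, -p*log2(p) = 0.276043
  p = 9/41 = 0.219512: log2(p) = -2.187627, -p*log2(p) = 0.480211
  p = 16/41 = 0.390244: log2(p) = -1.357552, -p*log2(p) = 0.529776
  p = 1/41 = 0.024390: log2(p) = -5.357552, -p*log2(p) = 0.130672
H = 0.518807 + 0.276043 + 0.480211 + 0.529776 + 0.130672 = 1.935509

H = 1.9355 bits/symbol


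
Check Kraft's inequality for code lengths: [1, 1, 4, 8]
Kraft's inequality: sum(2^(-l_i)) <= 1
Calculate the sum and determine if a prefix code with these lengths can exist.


Sum = 2^(-1) + 2^(-1) + 2^(-4) + 2^(-8)
    = 0.5 + 0.5 + 0.0625 + 0.00390625
    = 273/256 = 1.06640625
Since 1.06640625 > 1, Kraft's inequality is NOT satisfied.
A prefix code with these lengths CANNOT exist.

Kraft sum = 1.06640625. Not satisfied.


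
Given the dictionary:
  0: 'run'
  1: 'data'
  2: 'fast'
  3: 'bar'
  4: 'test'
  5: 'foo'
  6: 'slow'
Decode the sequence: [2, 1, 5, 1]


Look up each index in the dictionary:
  2 -> 'fast'
  1 -> 'data'
  5 -> 'foo'
  1 -> 'data'

Decoded: "fast data foo data"


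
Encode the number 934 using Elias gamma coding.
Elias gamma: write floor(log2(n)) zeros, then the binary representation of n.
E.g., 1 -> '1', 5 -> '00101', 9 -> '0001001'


num_bits = floor(log2(934)) + 1 = 10
leading_zeros = num_bits - 1 = 9
binary(934) = 1110100110

Elias gamma(934) = '000000000' + '1110100110' = 0000000001110100110 (19 bits)


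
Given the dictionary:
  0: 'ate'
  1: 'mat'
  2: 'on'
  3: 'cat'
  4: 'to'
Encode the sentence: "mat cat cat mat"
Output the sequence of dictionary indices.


Look up each word in the dictionary:
  'mat' -> 1
  'cat' -> 3
  'cat' -> 3
  'mat' -> 1

Encoded: [1, 3, 3, 1]


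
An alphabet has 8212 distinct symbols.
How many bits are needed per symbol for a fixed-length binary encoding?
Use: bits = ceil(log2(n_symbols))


log2(8212) = 13.0035
Bracket: 2^13 = 8192 < 8212 <= 2^14 = 16384
So ceil(log2(8212)) = 14

bits = ceil(log2(8212)) = ceil(13.0035) = 14 bits


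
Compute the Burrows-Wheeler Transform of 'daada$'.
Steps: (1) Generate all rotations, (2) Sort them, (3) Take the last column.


Rotations (sorted):
  0: $daada -> last char: a
  1: a$daad -> last char: d
  2: aada$d -> last char: d
  3: ada$da -> last char: a
  4: da$daa -> last char: a
  5: daada$ -> last char: $


BWT = addaa$


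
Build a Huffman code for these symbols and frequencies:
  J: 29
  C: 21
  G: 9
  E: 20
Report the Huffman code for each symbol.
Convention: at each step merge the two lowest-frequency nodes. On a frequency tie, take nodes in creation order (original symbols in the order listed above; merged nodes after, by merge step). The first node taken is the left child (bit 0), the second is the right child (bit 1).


Huffman tree construction:
Step 1: Merge G(9) + E(20) = 29
Step 2: Merge C(21) + J(29) = 50
Step 3: Merge (G+E)(29) + (C+J)(50) = 79
Read each symbol's code off the tree from the root (left child = 0, right child = 1).

Codes:
  J: 11 (length 2)
  C: 10 (length 2)
  G: 00 (length 2)
  E: 01 (length 2)
Average code length: 158/79 = 2.0000 bits/symbol
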